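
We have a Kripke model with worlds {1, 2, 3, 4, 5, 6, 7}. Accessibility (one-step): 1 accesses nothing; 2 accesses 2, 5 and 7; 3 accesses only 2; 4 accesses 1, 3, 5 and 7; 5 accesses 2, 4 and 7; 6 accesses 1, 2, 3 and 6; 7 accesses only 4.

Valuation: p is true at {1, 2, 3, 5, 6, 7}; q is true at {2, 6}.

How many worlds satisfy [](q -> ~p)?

3

1: no successors, so [](q -> ~p) holds vacuously. ✓
2: successors {2, 5, 7}; q -> ~p there: 2:F, 5:T, 7:T. ✗
3: successors {2}; q -> ~p there: 2:F. ✗
4: successors {1, 3, 5, 7}; q -> ~p there: 1:T, 3:T, 5:T, 7:T. ✓
5: successors {2, 4, 7}; q -> ~p there: 2:F, 4:T, 7:T. ✗
6: successors {1, 2, 3, 6}; q -> ~p there: 1:T, 2:F, 3:T, 6:F. ✗
7: successors {4}; q -> ~p there: 4:T. ✓
Satisfying worlds: {1, 4, 7}.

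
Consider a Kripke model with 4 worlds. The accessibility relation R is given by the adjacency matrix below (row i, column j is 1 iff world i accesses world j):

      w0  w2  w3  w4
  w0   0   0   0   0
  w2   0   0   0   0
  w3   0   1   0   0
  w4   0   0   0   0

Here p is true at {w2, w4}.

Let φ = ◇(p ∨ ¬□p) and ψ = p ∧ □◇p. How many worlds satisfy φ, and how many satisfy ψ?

For ◇(p ∨ ¬□p):
w0: no successors, so ◇(p ∨ ¬□p) fails. ✗
w2: no successors, so ◇(p ∨ ¬□p) fails. ✗
w3: successors {w2}; p ∨ ¬□p there: w2:T. ✓
w4: no successors, so ◇(p ∨ ¬□p) fails. ✗
— 1 world.
For p ∧ □◇p:
w0: p is F, □◇p is T. ✗
w2: p is T, □◇p is T. ✓
w3: p is F, □◇p is F. ✗
w4: p is T, □◇p is T. ✓
— 2 worlds.

1 and 2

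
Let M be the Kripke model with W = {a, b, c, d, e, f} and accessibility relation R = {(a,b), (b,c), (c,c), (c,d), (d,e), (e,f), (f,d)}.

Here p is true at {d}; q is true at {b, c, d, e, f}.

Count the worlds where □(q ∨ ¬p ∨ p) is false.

0

a: successors {b}; q ∨ ¬p ∨ p there: b:T. ✓
b: successors {c}; q ∨ ¬p ∨ p there: c:T. ✓
c: successors {c, d}; q ∨ ¬p ∨ p there: c:T, d:T. ✓
d: successors {e}; q ∨ ¬p ∨ p there: e:T. ✓
e: successors {f}; q ∨ ¬p ∨ p there: f:T. ✓
f: successors {d}; q ∨ ¬p ∨ p there: d:T. ✓
Satisfying worlds: {a, b, c, d, e, f}.
So □(q ∨ ¬p ∨ p) fails at the other 0 worlds.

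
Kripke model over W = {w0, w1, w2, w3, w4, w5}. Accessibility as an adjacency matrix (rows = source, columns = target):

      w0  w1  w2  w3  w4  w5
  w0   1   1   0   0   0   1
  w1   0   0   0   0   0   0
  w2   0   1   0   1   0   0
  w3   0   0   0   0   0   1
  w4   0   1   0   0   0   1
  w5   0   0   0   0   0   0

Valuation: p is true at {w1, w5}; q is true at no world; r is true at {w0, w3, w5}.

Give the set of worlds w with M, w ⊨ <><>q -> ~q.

{w0, w1, w2, w3, w4, w5}

w0: <><>q is F, ~q is T. ✓
w1: <><>q is F, ~q is T. ✓
w2: <><>q is F, ~q is T. ✓
w3: <><>q is F, ~q is T. ✓
w4: <><>q is F, ~q is T. ✓
w5: <><>q is F, ~q is T. ✓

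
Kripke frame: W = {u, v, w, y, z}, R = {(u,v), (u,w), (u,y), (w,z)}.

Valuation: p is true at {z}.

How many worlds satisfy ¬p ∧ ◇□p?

2

u: ¬p is T, ◇□p is T. ✓
v: ¬p is T, ◇□p is F. ✗
w: ¬p is T, ◇□p is T. ✓
y: ¬p is T, ◇□p is F. ✗
z: ¬p is F, ◇□p is F. ✗
Satisfying worlds: {u, w}.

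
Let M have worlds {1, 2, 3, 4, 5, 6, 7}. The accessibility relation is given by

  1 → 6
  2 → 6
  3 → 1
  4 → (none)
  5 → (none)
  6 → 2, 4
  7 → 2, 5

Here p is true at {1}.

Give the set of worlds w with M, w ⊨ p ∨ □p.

{1, 3, 4, 5}

1: p is T, □p is F. ✓
2: p is F, □p is F. ✗
3: p is F, □p is T. ✓
4: p is F, □p is T. ✓
5: p is F, □p is T. ✓
6: p is F, □p is F. ✗
7: p is F, □p is F. ✗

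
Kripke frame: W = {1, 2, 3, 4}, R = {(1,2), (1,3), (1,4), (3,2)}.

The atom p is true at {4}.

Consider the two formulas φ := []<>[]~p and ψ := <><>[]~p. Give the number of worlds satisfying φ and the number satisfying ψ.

2 and 1

For []<>[]~p:
1: successors {2, 3, 4}; <>[]~p there: 2:F, 3:T, 4:F. ✗
2: no successors, so []<>[]~p holds vacuously. ✓
3: successors {2}; <>[]~p there: 2:F. ✗
4: no successors, so []<>[]~p holds vacuously. ✓
— 2 worlds.
For <><>[]~p:
1: successors {2, 3, 4}; <>[]~p there: 2:F, 3:T, 4:F. ✓
2: no successors, so <><>[]~p fails. ✗
3: successors {2}; <>[]~p there: 2:F. ✗
4: no successors, so <><>[]~p fails. ✗
— 1 world.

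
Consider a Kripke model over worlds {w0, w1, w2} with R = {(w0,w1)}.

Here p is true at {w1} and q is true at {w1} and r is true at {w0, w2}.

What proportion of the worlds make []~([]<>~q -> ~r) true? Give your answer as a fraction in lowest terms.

2/3

w0: successors {w1}; ~([]<>~q -> ~r) there: w1:F. ✗
w1: no successors, so []~([]<>~q -> ~r) holds vacuously. ✓
w2: no successors, so []~([]<>~q -> ~r) holds vacuously. ✓
That's 2 of 3 worlds, so 2/3.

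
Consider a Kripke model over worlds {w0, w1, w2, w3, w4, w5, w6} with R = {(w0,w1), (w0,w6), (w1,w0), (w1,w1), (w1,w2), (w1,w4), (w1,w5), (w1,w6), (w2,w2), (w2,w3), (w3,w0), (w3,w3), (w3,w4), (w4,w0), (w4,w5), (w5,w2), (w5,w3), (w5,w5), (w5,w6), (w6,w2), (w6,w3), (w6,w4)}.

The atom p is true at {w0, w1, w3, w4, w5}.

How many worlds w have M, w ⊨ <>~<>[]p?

4

w0: successors {w1, w6}; ~<>[]p there: w1:F, w6:F. ✗
w1: successors {w0, w1, w2, w4, w5, w6}; ~<>[]p there: w0:T, w1:F, w2:F, w4:T, w5:F, w6:F. ✓
w2: successors {w2, w3}; ~<>[]p there: w2:F, w3:F. ✗
w3: successors {w0, w3, w4}; ~<>[]p there: w0:T, w3:F, w4:T. ✓
w4: successors {w0, w5}; ~<>[]p there: w0:T, w5:F. ✓
w5: successors {w2, w3, w5, w6}; ~<>[]p there: w2:F, w3:F, w5:F, w6:F. ✗
w6: successors {w2, w3, w4}; ~<>[]p there: w2:F, w3:F, w4:T. ✓
Satisfying worlds: {w1, w3, w4, w6}.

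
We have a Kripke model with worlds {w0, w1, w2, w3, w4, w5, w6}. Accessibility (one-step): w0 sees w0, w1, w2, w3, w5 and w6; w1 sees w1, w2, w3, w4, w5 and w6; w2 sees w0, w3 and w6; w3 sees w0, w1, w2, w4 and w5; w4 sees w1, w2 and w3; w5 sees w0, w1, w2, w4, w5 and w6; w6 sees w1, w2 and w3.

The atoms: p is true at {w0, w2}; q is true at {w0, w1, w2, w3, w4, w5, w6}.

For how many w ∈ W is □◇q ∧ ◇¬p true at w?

w0: □◇q is T, ◇¬p is T. ✓
w1: □◇q is T, ◇¬p is T. ✓
w2: □◇q is T, ◇¬p is T. ✓
w3: □◇q is T, ◇¬p is T. ✓
w4: □◇q is T, ◇¬p is T. ✓
w5: □◇q is T, ◇¬p is T. ✓
w6: □◇q is T, ◇¬p is T. ✓
Satisfying worlds: {w0, w1, w2, w3, w4, w5, w6}.

7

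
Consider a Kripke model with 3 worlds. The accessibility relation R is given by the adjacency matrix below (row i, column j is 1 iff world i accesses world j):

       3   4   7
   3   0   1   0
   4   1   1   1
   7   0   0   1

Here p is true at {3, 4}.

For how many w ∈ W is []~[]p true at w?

3: successors {4}; ~[]p there: 4:T. ✓
4: successors {3, 4, 7}; ~[]p there: 3:F, 4:T, 7:T. ✗
7: successors {7}; ~[]p there: 7:T. ✓
Satisfying worlds: {3, 7}.

2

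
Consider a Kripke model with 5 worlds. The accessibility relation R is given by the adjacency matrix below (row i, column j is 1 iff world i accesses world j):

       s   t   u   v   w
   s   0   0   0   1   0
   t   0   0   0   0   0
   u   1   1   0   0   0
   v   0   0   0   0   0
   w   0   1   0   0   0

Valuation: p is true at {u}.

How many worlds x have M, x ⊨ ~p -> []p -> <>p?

3

s: ~p is T, []p -> <>p is T. ✓
t: ~p is T, []p -> <>p is F. ✗
u: ~p is F, []p -> <>p is T. ✓
v: ~p is T, []p -> <>p is F. ✗
w: ~p is T, []p -> <>p is T. ✓
Satisfying worlds: {s, u, w}.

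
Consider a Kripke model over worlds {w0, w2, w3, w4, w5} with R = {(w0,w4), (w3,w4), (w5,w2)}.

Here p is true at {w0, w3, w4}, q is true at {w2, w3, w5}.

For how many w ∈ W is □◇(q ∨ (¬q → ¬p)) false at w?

w0: successors {w4}; ◇(q ∨ (¬q → ¬p)) there: w4:F. ✗
w2: no successors, so □◇(q ∨ (¬q → ¬p)) holds vacuously. ✓
w3: successors {w4}; ◇(q ∨ (¬q → ¬p)) there: w4:F. ✗
w4: no successors, so □◇(q ∨ (¬q → ¬p)) holds vacuously. ✓
w5: successors {w2}; ◇(q ∨ (¬q → ¬p)) there: w2:F. ✗
Satisfying worlds: {w2, w4}.
So □◇(q ∨ (¬q → ¬p)) fails at the other 3 worlds.

3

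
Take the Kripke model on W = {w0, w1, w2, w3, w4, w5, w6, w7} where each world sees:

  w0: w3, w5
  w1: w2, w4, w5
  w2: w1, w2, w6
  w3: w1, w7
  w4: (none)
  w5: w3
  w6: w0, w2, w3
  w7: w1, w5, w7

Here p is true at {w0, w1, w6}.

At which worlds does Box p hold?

w0: successors {w3, w5}; p there: w3:F, w5:F. ✗
w1: successors {w2, w4, w5}; p there: w2:F, w4:F, w5:F. ✗
w2: successors {w1, w2, w6}; p there: w1:T, w2:F, w6:T. ✗
w3: successors {w1, w7}; p there: w1:T, w7:F. ✗
w4: no successors, so Box p holds vacuously. ✓
w5: successors {w3}; p there: w3:F. ✗
w6: successors {w0, w2, w3}; p there: w0:T, w2:F, w3:F. ✗
w7: successors {w1, w5, w7}; p there: w1:T, w5:F, w7:F. ✗

{w4}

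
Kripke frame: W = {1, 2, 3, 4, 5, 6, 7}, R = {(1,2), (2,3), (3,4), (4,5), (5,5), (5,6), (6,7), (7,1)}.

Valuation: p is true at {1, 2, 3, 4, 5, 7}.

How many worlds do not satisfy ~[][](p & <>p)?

1: [][](p & <>p) is T. ✗
2: [][](p & <>p) is T. ✗
3: [][](p & <>p) is T. ✗
4: [][](p & <>p) is F. ✓
5: [][](p & <>p) is F. ✓
6: [][](p & <>p) is T. ✗
7: [][](p & <>p) is T. ✗
Satisfying worlds: {4, 5}.
So ~[][](p & <>p) fails at the other 5 worlds.

5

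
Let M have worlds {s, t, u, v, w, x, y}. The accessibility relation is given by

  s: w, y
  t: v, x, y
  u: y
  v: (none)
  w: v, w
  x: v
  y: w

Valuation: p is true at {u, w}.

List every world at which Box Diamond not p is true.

{v, y}

s: successors {w, y}; Diamond not p there: w:T, y:F. ✗
t: successors {v, x, y}; Diamond not p there: v:F, x:T, y:F. ✗
u: successors {y}; Diamond not p there: y:F. ✗
v: no successors, so Box Diamond not p holds vacuously. ✓
w: successors {v, w}; Diamond not p there: v:F, w:T. ✗
x: successors {v}; Diamond not p there: v:F. ✗
y: successors {w}; Diamond not p there: w:T. ✓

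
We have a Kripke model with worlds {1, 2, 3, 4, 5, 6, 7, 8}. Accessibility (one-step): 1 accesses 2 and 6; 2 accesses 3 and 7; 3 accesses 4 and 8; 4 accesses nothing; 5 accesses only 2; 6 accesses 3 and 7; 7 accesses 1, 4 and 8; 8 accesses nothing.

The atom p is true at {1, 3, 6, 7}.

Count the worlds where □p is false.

4

1: successors {2, 6}; p there: 2:F, 6:T. ✗
2: successors {3, 7}; p there: 3:T, 7:T. ✓
3: successors {4, 8}; p there: 4:F, 8:F. ✗
4: no successors, so □p holds vacuously. ✓
5: successors {2}; p there: 2:F. ✗
6: successors {3, 7}; p there: 3:T, 7:T. ✓
7: successors {1, 4, 8}; p there: 1:T, 4:F, 8:F. ✗
8: no successors, so □p holds vacuously. ✓
Satisfying worlds: {2, 4, 6, 8}.
So □p fails at the other 4 worlds.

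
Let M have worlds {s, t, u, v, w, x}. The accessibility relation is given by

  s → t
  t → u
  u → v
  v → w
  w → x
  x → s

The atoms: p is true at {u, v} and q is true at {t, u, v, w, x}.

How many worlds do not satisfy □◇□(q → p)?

s: successors {t}; ◇□(q → p) there: t:T. ✓
t: successors {u}; ◇□(q → p) there: u:F. ✗
u: successors {v}; ◇□(q → p) there: v:F. ✗
v: successors {w}; ◇□(q → p) there: w:T. ✓
w: successors {x}; ◇□(q → p) there: x:F. ✗
x: successors {s}; ◇□(q → p) there: s:T. ✓
Satisfying worlds: {s, v, x}.
So □◇□(q → p) fails at the other 3 worlds.

3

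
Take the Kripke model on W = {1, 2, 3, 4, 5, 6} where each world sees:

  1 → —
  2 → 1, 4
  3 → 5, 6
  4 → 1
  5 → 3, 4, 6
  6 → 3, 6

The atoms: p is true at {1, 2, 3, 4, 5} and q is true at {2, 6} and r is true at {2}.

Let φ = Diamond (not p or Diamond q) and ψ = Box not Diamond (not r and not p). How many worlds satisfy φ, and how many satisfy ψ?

3 and 3

For Diamond (not p or Diamond q):
1: no successors, so Diamond (not p or Diamond q) fails. ✗
2: successors {1, 4}; not p or Diamond q there: 1:F, 4:F. ✗
3: successors {5, 6}; not p or Diamond q there: 5:T, 6:T. ✓
4: successors {1}; not p or Diamond q there: 1:F. ✗
5: successors {3, 4, 6}; not p or Diamond q there: 3:T, 4:F, 6:T. ✓
6: successors {3, 6}; not p or Diamond q there: 3:T, 6:T. ✓
— 3 worlds.
For Box not Diamond (not r and not p):
1: no successors, so Box not Diamond (not r and not p) holds vacuously. ✓
2: successors {1, 4}; not Diamond (not r and not p) there: 1:T, 4:T. ✓
3: successors {5, 6}; not Diamond (not r and not p) there: 5:F, 6:F. ✗
4: successors {1}; not Diamond (not r and not p) there: 1:T. ✓
5: successors {3, 4, 6}; not Diamond (not r and not p) there: 3:F, 4:T, 6:F. ✗
6: successors {3, 6}; not Diamond (not r and not p) there: 3:F, 6:F. ✗
— 3 worlds.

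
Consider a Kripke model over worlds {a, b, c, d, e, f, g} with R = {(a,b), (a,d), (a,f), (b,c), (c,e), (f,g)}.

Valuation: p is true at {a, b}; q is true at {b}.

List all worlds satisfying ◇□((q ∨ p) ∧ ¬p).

{a, c, f}

a: successors {b, d, f}; □((q ∨ p) ∧ ¬p) there: b:F, d:T, f:F. ✓
b: successors {c}; □((q ∨ p) ∧ ¬p) there: c:F. ✗
c: successors {e}; □((q ∨ p) ∧ ¬p) there: e:T. ✓
d: no successors, so ◇□((q ∨ p) ∧ ¬p) fails. ✗
e: no successors, so ◇□((q ∨ p) ∧ ¬p) fails. ✗
f: successors {g}; □((q ∨ p) ∧ ¬p) there: g:T. ✓
g: no successors, so ◇□((q ∨ p) ∧ ¬p) fails. ✗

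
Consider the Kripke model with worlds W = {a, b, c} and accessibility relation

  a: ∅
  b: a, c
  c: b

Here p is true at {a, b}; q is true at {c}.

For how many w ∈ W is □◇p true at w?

a: no successors, so □◇p holds vacuously. ✓
b: successors {a, c}; ◇p there: a:F, c:T. ✗
c: successors {b}; ◇p there: b:T. ✓
Satisfying worlds: {a, c}.

2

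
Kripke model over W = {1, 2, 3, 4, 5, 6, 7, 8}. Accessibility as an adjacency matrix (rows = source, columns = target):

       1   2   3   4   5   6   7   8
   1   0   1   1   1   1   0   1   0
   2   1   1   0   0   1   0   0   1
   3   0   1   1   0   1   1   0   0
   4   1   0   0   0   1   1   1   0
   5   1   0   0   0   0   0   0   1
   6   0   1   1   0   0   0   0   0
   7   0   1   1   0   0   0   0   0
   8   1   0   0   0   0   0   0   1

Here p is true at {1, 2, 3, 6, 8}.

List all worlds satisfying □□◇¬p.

∅

1: successors {2, 3, 4, 5, 7}; □◇¬p there: 2:F, 3:F, 4:F, 5:F, 7:T. ✗
2: successors {1, 2, 5, 8}; □◇¬p there: 1:F, 2:F, 5:F, 8:F. ✗
3: successors {2, 3, 5, 6}; □◇¬p there: 2:F, 3:F, 5:F, 6:T. ✗
4: successors {1, 5, 6, 7}; □◇¬p there: 1:F, 5:F, 6:T, 7:T. ✗
5: successors {1, 8}; □◇¬p there: 1:F, 8:F. ✗
6: successors {2, 3}; □◇¬p there: 2:F, 3:F. ✗
7: successors {2, 3}; □◇¬p there: 2:F, 3:F. ✗
8: successors {1, 8}; □◇¬p there: 1:F, 8:F. ✗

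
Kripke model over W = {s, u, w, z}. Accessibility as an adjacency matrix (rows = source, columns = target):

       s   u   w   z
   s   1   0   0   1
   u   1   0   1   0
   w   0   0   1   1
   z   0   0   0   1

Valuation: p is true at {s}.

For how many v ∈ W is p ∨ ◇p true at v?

s: p is T, ◇p is T. ✓
u: p is F, ◇p is T. ✓
w: p is F, ◇p is F. ✗
z: p is F, ◇p is F. ✗
Satisfying worlds: {s, u}.

2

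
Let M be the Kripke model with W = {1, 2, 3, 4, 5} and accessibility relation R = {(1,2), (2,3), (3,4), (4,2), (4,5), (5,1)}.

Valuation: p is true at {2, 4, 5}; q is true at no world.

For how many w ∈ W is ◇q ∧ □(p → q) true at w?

0

1: ◇q is F, □(p → q) is F. ✗
2: ◇q is F, □(p → q) is T. ✗
3: ◇q is F, □(p → q) is F. ✗
4: ◇q is F, □(p → q) is F. ✗
5: ◇q is F, □(p → q) is T. ✗
Satisfying worlds: ∅.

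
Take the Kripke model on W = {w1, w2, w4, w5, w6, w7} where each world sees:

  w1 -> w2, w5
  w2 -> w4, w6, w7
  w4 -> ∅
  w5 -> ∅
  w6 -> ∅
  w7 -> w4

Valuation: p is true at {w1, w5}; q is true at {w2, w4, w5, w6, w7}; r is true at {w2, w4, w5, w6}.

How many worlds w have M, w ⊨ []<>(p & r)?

3

w1: successors {w2, w5}; <>(p & r) there: w2:F, w5:F. ✗
w2: successors {w4, w6, w7}; <>(p & r) there: w4:F, w6:F, w7:F. ✗
w4: no successors, so []<>(p & r) holds vacuously. ✓
w5: no successors, so []<>(p & r) holds vacuously. ✓
w6: no successors, so []<>(p & r) holds vacuously. ✓
w7: successors {w4}; <>(p & r) there: w4:F. ✗
Satisfying worlds: {w4, w5, w6}.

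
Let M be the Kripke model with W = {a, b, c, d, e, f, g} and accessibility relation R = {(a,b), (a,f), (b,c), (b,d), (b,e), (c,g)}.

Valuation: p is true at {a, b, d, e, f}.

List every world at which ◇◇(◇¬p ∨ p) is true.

{a}

a: successors {b, f}; ◇(◇¬p ∨ p) there: b:T, f:F. ✓
b: successors {c, d, e}; ◇(◇¬p ∨ p) there: c:F, d:F, e:F. ✗
c: successors {g}; ◇(◇¬p ∨ p) there: g:F. ✗
d: no successors, so ◇◇(◇¬p ∨ p) fails. ✗
e: no successors, so ◇◇(◇¬p ∨ p) fails. ✗
f: no successors, so ◇◇(◇¬p ∨ p) fails. ✗
g: no successors, so ◇◇(◇¬p ∨ p) fails. ✗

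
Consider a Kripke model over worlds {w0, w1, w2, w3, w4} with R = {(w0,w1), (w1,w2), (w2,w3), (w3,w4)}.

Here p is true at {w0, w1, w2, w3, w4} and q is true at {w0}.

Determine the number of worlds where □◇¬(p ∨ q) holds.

w0: successors {w1}; ◇¬(p ∨ q) there: w1:F. ✗
w1: successors {w2}; ◇¬(p ∨ q) there: w2:F. ✗
w2: successors {w3}; ◇¬(p ∨ q) there: w3:F. ✗
w3: successors {w4}; ◇¬(p ∨ q) there: w4:F. ✗
w4: no successors, so □◇¬(p ∨ q) holds vacuously. ✓
Satisfying worlds: {w4}.

1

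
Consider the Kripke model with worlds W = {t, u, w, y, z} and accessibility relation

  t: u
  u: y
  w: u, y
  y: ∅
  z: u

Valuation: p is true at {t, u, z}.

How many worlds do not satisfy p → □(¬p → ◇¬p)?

t: p is T, □(¬p → ◇¬p) is T. ✓
u: p is T, □(¬p → ◇¬p) is F. ✗
w: p is F, □(¬p → ◇¬p) is F. ✓
y: p is F, □(¬p → ◇¬p) is T. ✓
z: p is T, □(¬p → ◇¬p) is T. ✓
Satisfying worlds: {t, w, y, z}.
So p → □(¬p → ◇¬p) fails at the other 1 world.

1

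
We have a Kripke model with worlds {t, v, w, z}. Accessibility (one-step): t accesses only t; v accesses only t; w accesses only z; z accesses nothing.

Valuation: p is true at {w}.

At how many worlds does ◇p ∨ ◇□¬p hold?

3

t: ◇p is F, ◇□¬p is T. ✓
v: ◇p is F, ◇□¬p is T. ✓
w: ◇p is F, ◇□¬p is T. ✓
z: ◇p is F, ◇□¬p is F. ✗
Satisfying worlds: {t, v, w}.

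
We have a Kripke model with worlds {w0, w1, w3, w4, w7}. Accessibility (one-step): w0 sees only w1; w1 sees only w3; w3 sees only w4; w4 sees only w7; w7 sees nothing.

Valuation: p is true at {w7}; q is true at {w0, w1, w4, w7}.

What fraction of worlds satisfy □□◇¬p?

w0: successors {w1}; □◇¬p there: w1:T. ✓
w1: successors {w3}; □◇¬p there: w3:F. ✗
w3: successors {w4}; □◇¬p there: w4:F. ✗
w4: successors {w7}; □◇¬p there: w7:T. ✓
w7: no successors, so □□◇¬p holds vacuously. ✓
That's 3 of 5 worlds, so 3/5.

3/5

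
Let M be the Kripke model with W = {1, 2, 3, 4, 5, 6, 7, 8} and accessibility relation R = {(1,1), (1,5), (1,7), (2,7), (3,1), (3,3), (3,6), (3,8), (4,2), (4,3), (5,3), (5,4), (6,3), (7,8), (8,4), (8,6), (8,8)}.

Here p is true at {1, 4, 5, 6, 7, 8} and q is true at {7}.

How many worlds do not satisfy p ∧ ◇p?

4

1: p is T, ◇p is T. ✓
2: p is F, ◇p is T. ✗
3: p is F, ◇p is T. ✗
4: p is T, ◇p is F. ✗
5: p is T, ◇p is T. ✓
6: p is T, ◇p is F. ✗
7: p is T, ◇p is T. ✓
8: p is T, ◇p is T. ✓
Satisfying worlds: {1, 5, 7, 8}.
So p ∧ ◇p fails at the other 4 worlds.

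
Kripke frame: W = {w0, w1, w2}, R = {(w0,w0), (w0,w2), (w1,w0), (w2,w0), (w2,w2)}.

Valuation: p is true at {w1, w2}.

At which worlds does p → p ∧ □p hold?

{w0}

w0: p is F, p ∧ □p is F. ✓
w1: p is T, p ∧ □p is F. ✗
w2: p is T, p ∧ □p is F. ✗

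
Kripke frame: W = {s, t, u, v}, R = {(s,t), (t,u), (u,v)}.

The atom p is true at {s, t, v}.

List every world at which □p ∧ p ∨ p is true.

{s, t, v}

s: □p ∧ p is T, p is T. ✓
t: □p ∧ p is F, p is T. ✓
u: □p ∧ p is F, p is F. ✗
v: □p ∧ p is T, p is T. ✓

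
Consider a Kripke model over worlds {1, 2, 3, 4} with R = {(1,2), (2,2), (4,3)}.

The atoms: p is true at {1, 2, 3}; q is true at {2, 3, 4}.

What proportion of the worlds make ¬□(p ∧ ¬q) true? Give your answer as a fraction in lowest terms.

3/4

1: □(p ∧ ¬q) is F. ✓
2: □(p ∧ ¬q) is F. ✓
3: □(p ∧ ¬q) is T. ✗
4: □(p ∧ ¬q) is F. ✓
That's 3 of 4 worlds, so 3/4.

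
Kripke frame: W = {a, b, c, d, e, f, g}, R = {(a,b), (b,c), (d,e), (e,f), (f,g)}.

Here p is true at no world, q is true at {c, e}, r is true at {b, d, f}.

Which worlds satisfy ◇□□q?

{a, b, e, f}

a: successors {b}; □□q there: b:T. ✓
b: successors {c}; □□q there: c:T. ✓
c: no successors, so ◇□□q fails. ✗
d: successors {e}; □□q there: e:F. ✗
e: successors {f}; □□q there: f:T. ✓
f: successors {g}; □□q there: g:T. ✓
g: no successors, so ◇□□q fails. ✗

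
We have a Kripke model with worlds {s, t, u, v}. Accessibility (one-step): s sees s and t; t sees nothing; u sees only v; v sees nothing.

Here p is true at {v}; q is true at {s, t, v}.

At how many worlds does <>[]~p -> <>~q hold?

s: <>[]~p is T, <>~q is F. ✗
t: <>[]~p is F, <>~q is F. ✓
u: <>[]~p is T, <>~q is F. ✗
v: <>[]~p is F, <>~q is F. ✓
Satisfying worlds: {t, v}.

2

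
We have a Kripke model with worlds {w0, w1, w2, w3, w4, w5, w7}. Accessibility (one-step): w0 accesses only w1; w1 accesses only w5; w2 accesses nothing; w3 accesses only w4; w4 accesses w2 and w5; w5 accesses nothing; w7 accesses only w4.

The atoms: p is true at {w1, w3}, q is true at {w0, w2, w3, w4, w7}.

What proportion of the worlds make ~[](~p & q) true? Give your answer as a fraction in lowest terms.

w0: [](~p & q) is F. ✓
w1: [](~p & q) is F. ✓
w2: [](~p & q) is T. ✗
w3: [](~p & q) is T. ✗
w4: [](~p & q) is F. ✓
w5: [](~p & q) is T. ✗
w7: [](~p & q) is T. ✗
That's 3 of 7 worlds, so 3/7.

3/7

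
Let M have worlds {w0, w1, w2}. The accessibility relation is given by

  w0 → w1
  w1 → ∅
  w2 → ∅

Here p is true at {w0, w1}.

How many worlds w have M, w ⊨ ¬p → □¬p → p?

w0: ¬p is F, □¬p → p is T. ✓
w1: ¬p is F, □¬p → p is T. ✓
w2: ¬p is T, □¬p → p is F. ✗
Satisfying worlds: {w0, w1}.

2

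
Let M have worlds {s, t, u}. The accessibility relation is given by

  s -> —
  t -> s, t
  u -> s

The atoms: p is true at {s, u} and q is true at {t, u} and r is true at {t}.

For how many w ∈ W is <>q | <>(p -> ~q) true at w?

s: <>q is F, <>(p -> ~q) is F. ✗
t: <>q is T, <>(p -> ~q) is T. ✓
u: <>q is F, <>(p -> ~q) is T. ✓
Satisfying worlds: {t, u}.

2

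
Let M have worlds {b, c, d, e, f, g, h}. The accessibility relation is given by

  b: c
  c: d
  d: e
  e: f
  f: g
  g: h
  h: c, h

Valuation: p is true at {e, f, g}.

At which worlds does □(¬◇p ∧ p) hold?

{f}

b: successors {c}; ¬◇p ∧ p there: c:F. ✗
c: successors {d}; ¬◇p ∧ p there: d:F. ✗
d: successors {e}; ¬◇p ∧ p there: e:F. ✗
e: successors {f}; ¬◇p ∧ p there: f:F. ✗
f: successors {g}; ¬◇p ∧ p there: g:T. ✓
g: successors {h}; ¬◇p ∧ p there: h:F. ✗
h: successors {c, h}; ¬◇p ∧ p there: c:F, h:F. ✗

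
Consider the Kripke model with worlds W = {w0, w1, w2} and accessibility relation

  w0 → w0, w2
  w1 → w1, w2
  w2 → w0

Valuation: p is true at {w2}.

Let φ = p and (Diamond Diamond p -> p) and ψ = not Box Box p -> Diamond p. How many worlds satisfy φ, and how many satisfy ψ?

For p and (Diamond Diamond p -> p):
w0: p is F, Diamond Diamond p -> p is F. ✗
w1: p is F, Diamond Diamond p -> p is F. ✗
w2: p is T, Diamond Diamond p -> p is T. ✓
— 1 world.
For not Box Box p -> Diamond p:
w0: not Box Box p is T, Diamond p is T. ✓
w1: not Box Box p is T, Diamond p is T. ✓
w2: not Box Box p is T, Diamond p is F. ✗
— 2 worlds.

1 and 2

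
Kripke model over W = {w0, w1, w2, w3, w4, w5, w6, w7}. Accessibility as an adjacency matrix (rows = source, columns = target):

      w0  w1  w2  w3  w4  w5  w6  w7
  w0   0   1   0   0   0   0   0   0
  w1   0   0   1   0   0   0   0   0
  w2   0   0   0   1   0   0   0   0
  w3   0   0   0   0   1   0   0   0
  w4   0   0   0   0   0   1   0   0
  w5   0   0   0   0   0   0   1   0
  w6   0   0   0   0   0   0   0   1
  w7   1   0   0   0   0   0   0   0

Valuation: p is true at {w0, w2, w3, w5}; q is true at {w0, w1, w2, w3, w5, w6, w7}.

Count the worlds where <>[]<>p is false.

4

w0: successors {w1}; []<>p there: w1:T. ✓
w1: successors {w2}; []<>p there: w2:F. ✗
w2: successors {w3}; []<>p there: w3:T. ✓
w3: successors {w4}; []<>p there: w4:F. ✗
w4: successors {w5}; []<>p there: w5:F. ✗
w5: successors {w6}; []<>p there: w6:T. ✓
w6: successors {w7}; []<>p there: w7:F. ✗
w7: successors {w0}; []<>p there: w0:T. ✓
Satisfying worlds: {w0, w2, w5, w7}.
So <>[]<>p fails at the other 4 worlds.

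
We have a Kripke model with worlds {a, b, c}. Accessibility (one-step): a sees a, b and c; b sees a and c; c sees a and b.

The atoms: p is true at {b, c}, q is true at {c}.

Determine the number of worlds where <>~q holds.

3

a: successors {a, b, c}; ~q there: a:T, b:T, c:F. ✓
b: successors {a, c}; ~q there: a:T, c:F. ✓
c: successors {a, b}; ~q there: a:T, b:T. ✓
Satisfying worlds: {a, b, c}.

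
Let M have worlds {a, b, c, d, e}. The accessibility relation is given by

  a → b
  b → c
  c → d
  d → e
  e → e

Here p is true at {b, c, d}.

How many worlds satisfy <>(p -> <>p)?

a: successors {b}; p -> <>p there: b:T. ✓
b: successors {c}; p -> <>p there: c:T. ✓
c: successors {d}; p -> <>p there: d:F. ✗
d: successors {e}; p -> <>p there: e:T. ✓
e: successors {e}; p -> <>p there: e:T. ✓
Satisfying worlds: {a, b, d, e}.

4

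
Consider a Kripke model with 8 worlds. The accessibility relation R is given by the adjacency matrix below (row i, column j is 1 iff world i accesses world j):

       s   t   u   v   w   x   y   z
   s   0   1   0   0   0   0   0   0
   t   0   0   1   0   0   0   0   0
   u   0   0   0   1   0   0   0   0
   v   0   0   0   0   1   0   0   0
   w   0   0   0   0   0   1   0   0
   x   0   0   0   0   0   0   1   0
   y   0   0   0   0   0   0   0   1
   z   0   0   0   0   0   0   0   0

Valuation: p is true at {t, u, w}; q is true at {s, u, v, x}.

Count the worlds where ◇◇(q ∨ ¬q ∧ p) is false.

4

s: successors {t}; ◇(q ∨ ¬q ∧ p) there: t:T. ✓
t: successors {u}; ◇(q ∨ ¬q ∧ p) there: u:T. ✓
u: successors {v}; ◇(q ∨ ¬q ∧ p) there: v:T. ✓
v: successors {w}; ◇(q ∨ ¬q ∧ p) there: w:T. ✓
w: successors {x}; ◇(q ∨ ¬q ∧ p) there: x:F. ✗
x: successors {y}; ◇(q ∨ ¬q ∧ p) there: y:F. ✗
y: successors {z}; ◇(q ∨ ¬q ∧ p) there: z:F. ✗
z: no successors, so ◇◇(q ∨ ¬q ∧ p) fails. ✗
Satisfying worlds: {s, t, u, v}.
So ◇◇(q ∨ ¬q ∧ p) fails at the other 4 worlds.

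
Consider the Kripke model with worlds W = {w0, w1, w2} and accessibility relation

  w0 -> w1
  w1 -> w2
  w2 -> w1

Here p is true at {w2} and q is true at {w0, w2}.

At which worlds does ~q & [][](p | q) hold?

∅

w0: ~q is F, [][](p | q) is T. ✗
w1: ~q is T, [][](p | q) is F. ✗
w2: ~q is F, [][](p | q) is T. ✗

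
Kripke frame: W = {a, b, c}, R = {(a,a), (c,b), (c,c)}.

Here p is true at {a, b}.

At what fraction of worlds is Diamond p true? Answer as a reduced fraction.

a: successors {a}; p there: a:T. ✓
b: no successors, so Diamond p fails. ✗
c: successors {b, c}; p there: b:T, c:F. ✓
That's 2 of 3 worlds, so 2/3.

2/3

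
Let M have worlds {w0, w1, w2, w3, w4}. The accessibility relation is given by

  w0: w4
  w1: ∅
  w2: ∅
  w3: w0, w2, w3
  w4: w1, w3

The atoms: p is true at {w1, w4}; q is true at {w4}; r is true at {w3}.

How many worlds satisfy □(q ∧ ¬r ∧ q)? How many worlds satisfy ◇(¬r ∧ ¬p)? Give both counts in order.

3 and 1

For □(q ∧ ¬r ∧ q):
w0: successors {w4}; q ∧ ¬r ∧ q there: w4:T. ✓
w1: no successors, so □(q ∧ ¬r ∧ q) holds vacuously. ✓
w2: no successors, so □(q ∧ ¬r ∧ q) holds vacuously. ✓
w3: successors {w0, w2, w3}; q ∧ ¬r ∧ q there: w0:F, w2:F, w3:F. ✗
w4: successors {w1, w3}; q ∧ ¬r ∧ q there: w1:F, w3:F. ✗
— 3 worlds.
For ◇(¬r ∧ ¬p):
w0: successors {w4}; ¬r ∧ ¬p there: w4:F. ✗
w1: no successors, so ◇(¬r ∧ ¬p) fails. ✗
w2: no successors, so ◇(¬r ∧ ¬p) fails. ✗
w3: successors {w0, w2, w3}; ¬r ∧ ¬p there: w0:T, w2:T, w3:F. ✓
w4: successors {w1, w3}; ¬r ∧ ¬p there: w1:F, w3:F. ✗
— 1 world.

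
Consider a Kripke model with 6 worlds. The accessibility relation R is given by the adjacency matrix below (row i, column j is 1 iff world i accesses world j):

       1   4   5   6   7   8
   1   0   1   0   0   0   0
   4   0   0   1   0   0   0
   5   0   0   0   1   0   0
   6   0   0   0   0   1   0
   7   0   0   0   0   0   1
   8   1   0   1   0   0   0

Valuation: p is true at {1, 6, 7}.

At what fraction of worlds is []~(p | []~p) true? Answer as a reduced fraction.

1/3

1: successors {4}; ~(p | []~p) there: 4:F. ✗
4: successors {5}; ~(p | []~p) there: 5:T. ✓
5: successors {6}; ~(p | []~p) there: 6:F. ✗
6: successors {7}; ~(p | []~p) there: 7:F. ✗
7: successors {8}; ~(p | []~p) there: 8:T. ✓
8: successors {1, 5}; ~(p | []~p) there: 1:F, 5:T. ✗
That's 2 of 6 worlds, so 2/6 = 1/3.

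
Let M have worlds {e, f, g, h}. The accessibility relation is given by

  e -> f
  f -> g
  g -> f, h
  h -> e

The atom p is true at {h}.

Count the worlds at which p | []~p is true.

3

e: p is F, []~p is T. ✓
f: p is F, []~p is T. ✓
g: p is F, []~p is F. ✗
h: p is T, []~p is T. ✓
Satisfying worlds: {e, f, h}.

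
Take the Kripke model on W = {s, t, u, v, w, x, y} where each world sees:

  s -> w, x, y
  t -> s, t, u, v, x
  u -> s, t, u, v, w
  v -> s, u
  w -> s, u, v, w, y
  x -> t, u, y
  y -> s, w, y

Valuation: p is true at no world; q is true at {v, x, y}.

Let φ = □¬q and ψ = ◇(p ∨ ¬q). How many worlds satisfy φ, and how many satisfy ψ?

1 and 7

For □¬q:
s: successors {w, x, y}; ¬q there: w:T, x:F, y:F. ✗
t: successors {s, t, u, v, x}; ¬q there: s:T, t:T, u:T, v:F, x:F. ✗
u: successors {s, t, u, v, w}; ¬q there: s:T, t:T, u:T, v:F, w:T. ✗
v: successors {s, u}; ¬q there: s:T, u:T. ✓
w: successors {s, u, v, w, y}; ¬q there: s:T, u:T, v:F, w:T, y:F. ✗
x: successors {t, u, y}; ¬q there: t:T, u:T, y:F. ✗
y: successors {s, w, y}; ¬q there: s:T, w:T, y:F. ✗
— 1 world.
For ◇(p ∨ ¬q):
s: successors {w, x, y}; p ∨ ¬q there: w:T, x:F, y:F. ✓
t: successors {s, t, u, v, x}; p ∨ ¬q there: s:T, t:T, u:T, v:F, x:F. ✓
u: successors {s, t, u, v, w}; p ∨ ¬q there: s:T, t:T, u:T, v:F, w:T. ✓
v: successors {s, u}; p ∨ ¬q there: s:T, u:T. ✓
w: successors {s, u, v, w, y}; p ∨ ¬q there: s:T, u:T, v:F, w:T, y:F. ✓
x: successors {t, u, y}; p ∨ ¬q there: t:T, u:T, y:F. ✓
y: successors {s, w, y}; p ∨ ¬q there: s:T, w:T, y:F. ✓
— 7 worlds.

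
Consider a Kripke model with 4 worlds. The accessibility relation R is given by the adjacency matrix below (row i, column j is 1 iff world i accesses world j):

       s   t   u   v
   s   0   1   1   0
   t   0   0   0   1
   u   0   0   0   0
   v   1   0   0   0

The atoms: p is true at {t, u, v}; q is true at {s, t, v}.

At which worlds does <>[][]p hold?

{s, t, v}

s: successors {t, u}; [][]p there: t:F, u:T. ✓
t: successors {v}; [][]p there: v:T. ✓
u: no successors, so <>[][]p fails. ✗
v: successors {s}; [][]p there: s:T. ✓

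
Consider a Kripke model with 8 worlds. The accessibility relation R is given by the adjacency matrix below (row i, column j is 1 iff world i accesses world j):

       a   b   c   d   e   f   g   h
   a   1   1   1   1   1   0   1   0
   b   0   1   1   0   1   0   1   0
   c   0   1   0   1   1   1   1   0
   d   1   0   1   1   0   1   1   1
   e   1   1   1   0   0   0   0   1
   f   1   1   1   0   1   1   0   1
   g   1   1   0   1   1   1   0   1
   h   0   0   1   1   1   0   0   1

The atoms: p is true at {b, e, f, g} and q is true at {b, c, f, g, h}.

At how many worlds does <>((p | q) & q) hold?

8

a: successors {a, b, c, d, e, g}; (p | q) & q there: a:F, b:T, c:T, d:F, e:F, g:T. ✓
b: successors {b, c, e, g}; (p | q) & q there: b:T, c:T, e:F, g:T. ✓
c: successors {b, d, e, f, g}; (p | q) & q there: b:T, d:F, e:F, f:T, g:T. ✓
d: successors {a, c, d, f, g, h}; (p | q) & q there: a:F, c:T, d:F, f:T, g:T, h:T. ✓
e: successors {a, b, c, h}; (p | q) & q there: a:F, b:T, c:T, h:T. ✓
f: successors {a, b, c, e, f, h}; (p | q) & q there: a:F, b:T, c:T, e:F, f:T, h:T. ✓
g: successors {a, b, d, e, f, h}; (p | q) & q there: a:F, b:T, d:F, e:F, f:T, h:T. ✓
h: successors {c, d, e, h}; (p | q) & q there: c:T, d:F, e:F, h:T. ✓
Satisfying worlds: {a, b, c, d, e, f, g, h}.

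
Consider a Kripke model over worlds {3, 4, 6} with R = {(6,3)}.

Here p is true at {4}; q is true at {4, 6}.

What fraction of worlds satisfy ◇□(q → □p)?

3: no successors, so ◇□(q → □p) fails. ✗
4: no successors, so ◇□(q → □p) fails. ✗
6: successors {3}; □(q → □p) there: 3:T. ✓
That's 1 of 3 worlds, so 1/3.

1/3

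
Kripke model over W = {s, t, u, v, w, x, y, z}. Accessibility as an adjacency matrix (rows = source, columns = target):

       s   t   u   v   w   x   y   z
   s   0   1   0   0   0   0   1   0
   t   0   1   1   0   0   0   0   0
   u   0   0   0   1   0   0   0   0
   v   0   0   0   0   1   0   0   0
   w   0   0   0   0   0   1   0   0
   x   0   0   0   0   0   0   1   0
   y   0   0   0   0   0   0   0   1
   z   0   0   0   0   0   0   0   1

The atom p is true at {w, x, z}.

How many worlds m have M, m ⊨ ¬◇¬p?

s: ◇¬p is T. ✗
t: ◇¬p is T. ✗
u: ◇¬p is T. ✗
v: ◇¬p is F. ✓
w: ◇¬p is F. ✓
x: ◇¬p is T. ✗
y: ◇¬p is F. ✓
z: ◇¬p is F. ✓
Satisfying worlds: {v, w, y, z}.

4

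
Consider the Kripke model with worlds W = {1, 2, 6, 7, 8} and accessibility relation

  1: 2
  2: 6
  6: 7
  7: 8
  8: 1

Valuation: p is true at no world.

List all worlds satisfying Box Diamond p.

∅

1: successors {2}; Diamond p there: 2:F. ✗
2: successors {6}; Diamond p there: 6:F. ✗
6: successors {7}; Diamond p there: 7:F. ✗
7: successors {8}; Diamond p there: 8:F. ✗
8: successors {1}; Diamond p there: 1:F. ✗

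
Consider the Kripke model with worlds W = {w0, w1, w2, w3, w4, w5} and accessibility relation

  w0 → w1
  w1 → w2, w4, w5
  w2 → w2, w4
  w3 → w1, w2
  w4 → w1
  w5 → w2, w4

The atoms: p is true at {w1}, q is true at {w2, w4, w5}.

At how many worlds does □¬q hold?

2

w0: successors {w1}; ¬q there: w1:T. ✓
w1: successors {w2, w4, w5}; ¬q there: w2:F, w4:F, w5:F. ✗
w2: successors {w2, w4}; ¬q there: w2:F, w4:F. ✗
w3: successors {w1, w2}; ¬q there: w1:T, w2:F. ✗
w4: successors {w1}; ¬q there: w1:T. ✓
w5: successors {w2, w4}; ¬q there: w2:F, w4:F. ✗
Satisfying worlds: {w0, w4}.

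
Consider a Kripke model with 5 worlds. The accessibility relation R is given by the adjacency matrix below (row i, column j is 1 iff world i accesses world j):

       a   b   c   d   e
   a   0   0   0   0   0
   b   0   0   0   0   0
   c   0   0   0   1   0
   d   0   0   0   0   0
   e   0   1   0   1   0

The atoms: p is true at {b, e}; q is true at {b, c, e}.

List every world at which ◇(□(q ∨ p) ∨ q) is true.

{c, e}

a: no successors, so ◇(□(q ∨ p) ∨ q) fails. ✗
b: no successors, so ◇(□(q ∨ p) ∨ q) fails. ✗
c: successors {d}; □(q ∨ p) ∨ q there: d:T. ✓
d: no successors, so ◇(□(q ∨ p) ∨ q) fails. ✗
e: successors {b, d}; □(q ∨ p) ∨ q there: b:T, d:T. ✓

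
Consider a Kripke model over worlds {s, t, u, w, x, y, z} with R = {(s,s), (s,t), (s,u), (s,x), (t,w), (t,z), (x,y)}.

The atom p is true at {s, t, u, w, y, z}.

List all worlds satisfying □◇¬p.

{u, w, y, z}

s: successors {s, t, u, x}; ◇¬p there: s:T, t:F, u:F, x:F. ✗
t: successors {w, z}; ◇¬p there: w:F, z:F. ✗
u: no successors, so □◇¬p holds vacuously. ✓
w: no successors, so □◇¬p holds vacuously. ✓
x: successors {y}; ◇¬p there: y:F. ✗
y: no successors, so □◇¬p holds vacuously. ✓
z: no successors, so □◇¬p holds vacuously. ✓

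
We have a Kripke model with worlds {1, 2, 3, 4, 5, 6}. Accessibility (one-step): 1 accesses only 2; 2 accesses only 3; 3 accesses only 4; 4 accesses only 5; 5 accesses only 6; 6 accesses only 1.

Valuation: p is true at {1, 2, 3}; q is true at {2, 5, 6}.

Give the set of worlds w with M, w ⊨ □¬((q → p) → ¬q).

1: successors {2}; ¬((q → p) → ¬q) there: 2:T. ✓
2: successors {3}; ¬((q → p) → ¬q) there: 3:F. ✗
3: successors {4}; ¬((q → p) → ¬q) there: 4:F. ✗
4: successors {5}; ¬((q → p) → ¬q) there: 5:F. ✗
5: successors {6}; ¬((q → p) → ¬q) there: 6:F. ✗
6: successors {1}; ¬((q → p) → ¬q) there: 1:F. ✗

{1}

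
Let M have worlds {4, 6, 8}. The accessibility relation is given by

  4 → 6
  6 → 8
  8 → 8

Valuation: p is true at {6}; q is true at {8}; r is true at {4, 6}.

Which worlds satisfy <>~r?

{6, 8}

4: successors {6}; ~r there: 6:F. ✗
6: successors {8}; ~r there: 8:T. ✓
8: successors {8}; ~r there: 8:T. ✓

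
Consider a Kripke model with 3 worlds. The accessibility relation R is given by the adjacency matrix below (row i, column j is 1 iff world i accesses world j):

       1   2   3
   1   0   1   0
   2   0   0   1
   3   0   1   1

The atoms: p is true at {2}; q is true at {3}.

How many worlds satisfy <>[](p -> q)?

1: successors {2}; [](p -> q) there: 2:T. ✓
2: successors {3}; [](p -> q) there: 3:F. ✗
3: successors {2, 3}; [](p -> q) there: 2:T, 3:F. ✓
Satisfying worlds: {1, 3}.

2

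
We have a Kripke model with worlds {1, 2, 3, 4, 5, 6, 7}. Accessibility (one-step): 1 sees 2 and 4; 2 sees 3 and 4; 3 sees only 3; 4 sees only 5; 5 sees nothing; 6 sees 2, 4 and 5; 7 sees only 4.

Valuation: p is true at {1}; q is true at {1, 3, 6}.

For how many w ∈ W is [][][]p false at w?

1: successors {2, 4}; [][]p there: 2:F, 4:T. ✗
2: successors {3, 4}; [][]p there: 3:F, 4:T. ✗
3: successors {3}; [][]p there: 3:F. ✗
4: successors {5}; [][]p there: 5:T. ✓
5: no successors, so [][][]p holds vacuously. ✓
6: successors {2, 4, 5}; [][]p there: 2:F, 4:T, 5:T. ✗
7: successors {4}; [][]p there: 4:T. ✓
Satisfying worlds: {4, 5, 7}.
So [][][]p fails at the other 4 worlds.

4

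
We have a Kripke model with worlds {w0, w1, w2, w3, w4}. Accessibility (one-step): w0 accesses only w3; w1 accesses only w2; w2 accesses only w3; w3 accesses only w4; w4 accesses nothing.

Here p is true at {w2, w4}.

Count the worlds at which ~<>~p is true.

3

w0: <>~p is T. ✗
w1: <>~p is F. ✓
w2: <>~p is T. ✗
w3: <>~p is F. ✓
w4: <>~p is F. ✓
Satisfying worlds: {w1, w3, w4}.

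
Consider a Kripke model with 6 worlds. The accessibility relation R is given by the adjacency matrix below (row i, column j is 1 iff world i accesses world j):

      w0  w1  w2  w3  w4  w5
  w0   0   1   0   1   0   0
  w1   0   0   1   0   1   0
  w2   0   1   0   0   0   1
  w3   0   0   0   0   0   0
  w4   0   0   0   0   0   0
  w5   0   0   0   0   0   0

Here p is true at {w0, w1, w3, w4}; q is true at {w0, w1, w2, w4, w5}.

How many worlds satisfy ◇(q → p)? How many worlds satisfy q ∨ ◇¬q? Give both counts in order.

3 and 5

For ◇(q → p):
w0: successors {w1, w3}; q → p there: w1:T, w3:T. ✓
w1: successors {w2, w4}; q → p there: w2:F, w4:T. ✓
w2: successors {w1, w5}; q → p there: w1:T, w5:F. ✓
w3: no successors, so ◇(q → p) fails. ✗
w4: no successors, so ◇(q → p) fails. ✗
w5: no successors, so ◇(q → p) fails. ✗
— 3 worlds.
For q ∨ ◇¬q:
w0: q is T, ◇¬q is T. ✓
w1: q is T, ◇¬q is F. ✓
w2: q is T, ◇¬q is F. ✓
w3: q is F, ◇¬q is F. ✗
w4: q is T, ◇¬q is F. ✓
w5: q is T, ◇¬q is F. ✓
— 5 worlds.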